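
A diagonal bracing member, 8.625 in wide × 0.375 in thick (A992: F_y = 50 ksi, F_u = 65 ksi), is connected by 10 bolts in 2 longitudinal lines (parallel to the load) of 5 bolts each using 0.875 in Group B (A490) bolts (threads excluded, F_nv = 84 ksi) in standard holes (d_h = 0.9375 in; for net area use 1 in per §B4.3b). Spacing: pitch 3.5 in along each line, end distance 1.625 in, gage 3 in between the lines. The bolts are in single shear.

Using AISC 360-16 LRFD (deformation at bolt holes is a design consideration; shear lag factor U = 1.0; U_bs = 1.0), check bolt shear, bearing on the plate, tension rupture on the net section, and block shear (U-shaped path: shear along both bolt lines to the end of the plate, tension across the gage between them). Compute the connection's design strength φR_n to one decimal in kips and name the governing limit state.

Bolt shear: A_b = π(0.875)²/4 = 0.60132 in². φR_n = 0.75 × 84 × 0.60132 × 10 × 1 = 378.8 kips.
Bearing (0.375 in plate, F_u = 65 ksi): end bolts L_c = 1.625 − 0.9375/2 = 1.15625, R_n = min(1.2×1.15625×0.375×65, 2.4×0.875×0.375×65) = 33.82 kips/bolt; interior L_c = 3.5 − 0.9375 = 2.5625, R_n = 51.188 kips/bolt. φR_n = 0.75 × (2×33.82 + 8×51.188) = 357.9 kips.
Tension rupture (net): A_n = (8.625 − 2×1)×0.375 = 2.4844 in² (U = 1.0, A_e = A_n). φR_n = 0.75 × 65 × 2.4844 = 121.1 kips.
Block shear: shear path 2×[1.625+4×3.5] = 2×15.625 in, A_gv = 11.719, A_nv = 2×(15.625 − 4.5×1)×0.375 = 8.3438 in²; tension across gage: (3 − 1×1)×0.375 = 0.75 in². R_n = min(0.6×65×8.3438, 0.6×50×11.719) + 1.0×65×0.75 = min(325.41, 351.57) + 48.75 = 374.16 kips. φR_n = 0.75 × 374.16 = 280.6 kips.
Governing: min(378.8, 357.9, 121.1, 280.6) = 121.1 kips → net-section rupture.

121.1 kips (net-section rupture governs)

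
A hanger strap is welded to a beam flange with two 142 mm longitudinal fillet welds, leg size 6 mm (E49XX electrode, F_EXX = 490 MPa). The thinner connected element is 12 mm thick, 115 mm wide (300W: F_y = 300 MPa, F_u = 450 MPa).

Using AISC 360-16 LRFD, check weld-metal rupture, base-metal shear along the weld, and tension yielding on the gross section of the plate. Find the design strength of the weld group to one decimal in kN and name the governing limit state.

Weld metal: throat = 0.707×6 = 4.242 mm, L = 2×142 = 284 mm. φR_n = 0.75 × 0.6 × 490 × 4.242 × 284 = 265.6 kN.
Base metal shear (12 mm plate): yield φR_n = 1.0×0.6×300×12×284 = 613.4 kN; rupture φR_n = 0.75×0.6×450×12×284 = 690.1 kN; take 613.4 kN (yield).
Tension yield (gross): A_g = 115×12 = 1380 mm². φR_n = 0.90 × 300 × 1380 = 372.6 kN.
Governing: min(265.6, 613.4, 372.6) = 265.6 kN → weld metal.

265.6 kN (weld metal governs)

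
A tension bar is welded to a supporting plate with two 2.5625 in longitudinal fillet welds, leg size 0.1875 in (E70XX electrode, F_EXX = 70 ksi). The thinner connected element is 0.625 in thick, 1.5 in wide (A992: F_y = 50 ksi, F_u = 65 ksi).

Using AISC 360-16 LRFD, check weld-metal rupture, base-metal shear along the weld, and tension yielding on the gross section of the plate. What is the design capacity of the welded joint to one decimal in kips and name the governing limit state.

Weld metal: throat = 0.707×0.1875 = 0.13256 in, L = 2×2.5625 = 5.125 in. φR_n = 0.75 × 0.6 × 70 × 0.13256 × 5.125 = 21.4 kips.
Base metal shear (0.625 in plate): yield φR_n = 1.0×0.6×50×0.625×5.125 = 96.1 kips; rupture φR_n = 0.75×0.6×65×0.625×5.125 = 93.7 kips; take 93.7 kips (rupture).
Tension yield (gross): A_g = 1.5×0.625 = 0.9375 in². φR_n = 0.90 × 50 × 0.9375 = 42.2 kips.
Governing: min(21.4, 93.7, 42.2) = 21.4 kips → weld metal.

21.4 kips (weld metal governs)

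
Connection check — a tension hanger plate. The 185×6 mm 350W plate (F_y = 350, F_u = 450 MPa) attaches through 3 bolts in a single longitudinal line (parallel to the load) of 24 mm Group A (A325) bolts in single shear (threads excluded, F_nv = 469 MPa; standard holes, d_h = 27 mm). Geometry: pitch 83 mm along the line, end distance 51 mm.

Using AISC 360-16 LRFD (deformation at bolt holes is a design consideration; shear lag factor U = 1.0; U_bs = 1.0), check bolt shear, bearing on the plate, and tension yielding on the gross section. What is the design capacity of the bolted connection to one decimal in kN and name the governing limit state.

324.4 kN (bearing governs)

Bolt shear: A_b = π(24)²/4 = 452.39 mm². φR_n = 0.75 × 469 × 452.39 × 3 × 1 = 477.4 kN.
Bearing (6 mm plate, F_u = 450 MPa): end bolts L_c = 51 − 27/2 = 37.5, R_n = min(1.2×37.5×6×450, 2.4×24×6×450) = 121.5 kN/bolt; interior L_c = 83 − 27 = 56, R_n = 155.52 kN/bolt. φR_n = 0.75 × (1×121.5 + 2×155.52) = 324.4 kN.
Tension yield (gross): A_g = 185×6 = 1110 mm². φR_n = 0.90 × 350 × 1110 = 349.7 kN.
Governing: min(477.4, 324.4, 349.7) = 324.4 kN → bearing.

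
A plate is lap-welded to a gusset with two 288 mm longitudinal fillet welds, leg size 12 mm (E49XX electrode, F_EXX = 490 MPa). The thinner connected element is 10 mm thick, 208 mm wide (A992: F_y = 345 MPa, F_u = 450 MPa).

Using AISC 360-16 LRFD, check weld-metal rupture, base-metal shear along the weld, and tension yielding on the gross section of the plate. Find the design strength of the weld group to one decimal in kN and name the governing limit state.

Weld metal: throat = 0.707×12 = 8.484 mm, L = 2×288 = 576 mm. φR_n = 0.75 × 0.6 × 490 × 8.484 × 576 = 1077.5 kN.
Base metal shear (10 mm plate): yield φR_n = 1.0×0.6×345×10×576 = 1192.3 kN; rupture φR_n = 0.75×0.6×450×10×576 = 1166.4 kN; take 1166.4 kN (rupture).
Tension yield (gross): A_g = 208×10 = 2080 mm². φR_n = 0.90 × 345 × 2080 = 645.8 kN.
Governing: min(1077.5, 1166.4, 645.8) = 645.8 kN → gross-section yield.

645.8 kN (gross-section yield governs)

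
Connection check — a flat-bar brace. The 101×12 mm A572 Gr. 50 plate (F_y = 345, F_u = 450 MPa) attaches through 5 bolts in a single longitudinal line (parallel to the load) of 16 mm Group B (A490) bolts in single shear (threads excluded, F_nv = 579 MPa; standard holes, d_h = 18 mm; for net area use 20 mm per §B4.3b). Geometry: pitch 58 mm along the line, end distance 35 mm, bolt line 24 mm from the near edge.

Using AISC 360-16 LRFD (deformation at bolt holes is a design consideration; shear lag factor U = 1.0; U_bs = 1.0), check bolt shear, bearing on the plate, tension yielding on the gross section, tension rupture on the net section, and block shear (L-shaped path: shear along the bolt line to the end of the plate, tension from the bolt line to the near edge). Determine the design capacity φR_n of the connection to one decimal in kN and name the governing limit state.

328.1 kN (net-section rupture governs)

Bolt shear: A_b = π(16)²/4 = 201.06 mm². φR_n = 0.75 × 579 × 201.06 × 5 × 1 = 436.6 kN.
Bearing (12 mm plate, F_u = 450 MPa): end bolts L_c = 35 − 18/2 = 26, R_n = min(1.2×26×12×450, 2.4×16×12×450) = 168.48 kN/bolt; interior L_c = 58 − 18 = 40, R_n = 207.36 kN/bolt. φR_n = 0.75 × (1×168.48 + 4×207.36) = 748.4 kN.
Tension yield (gross): A_g = 101×12 = 1212 mm². φR_n = 0.90 × 345 × 1212 = 376.3 kN.
Tension rupture (net): A_n = (101 − 1×20)×12 = 972 mm² (U = 1.0, A_e = A_n). φR_n = 0.75 × 450 × 972 = 328.1 kN.
Block shear: shear path 1×[35+4×58] = 1×267 mm, A_gv = 3204, A_nv = 1×(267 − 4.5×20)×12 = 2124 mm²; tension to near edge: (24 − 0.5×20)×12 = 168 mm². R_n = min(0.6×450×2124, 0.6×345×3204) + 1.0×450×168 = min(573.48, 663.23) + 75.6 = 649.08 kN. φR_n = 0.75 × 649.08 = 486.8 kN.
Governing: min(436.6, 748.4, 376.3, 328.1, 486.8) = 328.1 kN → net-section rupture.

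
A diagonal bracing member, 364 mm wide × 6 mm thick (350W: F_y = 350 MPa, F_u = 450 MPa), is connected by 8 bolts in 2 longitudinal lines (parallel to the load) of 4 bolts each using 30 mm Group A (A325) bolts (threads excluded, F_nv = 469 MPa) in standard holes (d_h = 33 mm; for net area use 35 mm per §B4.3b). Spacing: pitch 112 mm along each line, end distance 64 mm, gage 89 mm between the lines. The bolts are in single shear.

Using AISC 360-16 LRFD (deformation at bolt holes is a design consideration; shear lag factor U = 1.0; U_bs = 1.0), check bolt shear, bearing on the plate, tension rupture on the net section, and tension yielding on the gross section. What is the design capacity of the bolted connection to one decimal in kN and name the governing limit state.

Bolt shear: A_b = π(30)²/4 = 706.86 mm². φR_n = 0.75 × 469 × 706.86 × 8 × 1 = 1989.1 kN.
Bearing (6 mm plate, F_u = 450 MPa): end bolts L_c = 64 − 33/2 = 47.5, R_n = min(1.2×47.5×6×450, 2.4×30×6×450) = 153.9 kN/bolt; interior L_c = 112 − 33 = 79, R_n = 194.4 kN/bolt. φR_n = 0.75 × (2×153.9 + 6×194.4) = 1105.7 kN.
Tension rupture (net): A_n = (364 − 2×35)×6 = 1764 mm² (U = 1.0, A_e = A_n). φR_n = 0.75 × 450 × 1764 = 595.4 kN.
Tension yield (gross): A_g = 364×6 = 2184 mm². φR_n = 0.90 × 350 × 2184 = 688.0 kN.
Governing: min(1989.1, 1105.7, 595.4, 688.0) = 595.4 kN → net-section rupture.

595.4 kN (net-section rupture governs)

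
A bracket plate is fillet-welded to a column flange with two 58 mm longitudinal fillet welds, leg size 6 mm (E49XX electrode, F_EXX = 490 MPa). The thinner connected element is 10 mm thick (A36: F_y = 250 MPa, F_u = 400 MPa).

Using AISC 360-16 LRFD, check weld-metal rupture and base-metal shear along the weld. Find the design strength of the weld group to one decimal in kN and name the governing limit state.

Weld metal: throat = 0.707×6 = 4.242 mm, L = 2×58 = 116 mm. φR_n = 0.75 × 0.6 × 490 × 4.242 × 116 = 108.5 kN.
Base metal shear (10 mm plate): yield φR_n = 1.0×0.6×250×10×116 = 174.0 kN; rupture φR_n = 0.75×0.6×400×10×116 = 208.8 kN; take 174.0 kN (yield).
Governing: min(108.5, 174.0) = 108.5 kN → weld metal.

108.5 kN (weld metal governs)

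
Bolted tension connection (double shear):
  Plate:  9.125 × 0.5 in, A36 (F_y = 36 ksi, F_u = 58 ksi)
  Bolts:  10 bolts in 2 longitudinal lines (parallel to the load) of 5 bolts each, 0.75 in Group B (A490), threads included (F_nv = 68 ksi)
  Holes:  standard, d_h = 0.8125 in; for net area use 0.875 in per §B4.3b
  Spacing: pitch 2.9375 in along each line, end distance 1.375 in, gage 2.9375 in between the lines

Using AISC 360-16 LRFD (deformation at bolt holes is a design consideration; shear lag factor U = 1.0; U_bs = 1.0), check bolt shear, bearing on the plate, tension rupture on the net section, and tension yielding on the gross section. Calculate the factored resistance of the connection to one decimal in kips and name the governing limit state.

147.8 kips (gross-section yield governs)

Bolt shear: A_b = π(0.75)²/4 = 0.44179 in². φR_n = 0.75 × 68 × 0.44179 × 10 × 2 = 450.6 kips.
Bearing (0.5 in plate, F_u = 58 ksi): end bolts L_c = 1.375 − 0.8125/2 = 0.96875, R_n = min(1.2×0.96875×0.5×58, 2.4×0.75×0.5×58) = 33.713 kips/bolt; interior L_c = 2.9375 − 0.8125 = 2.125, R_n = 52.2 kips/bolt. φR_n = 0.75 × (2×33.713 + 8×52.2) = 363.8 kips.
Tension rupture (net): A_n = (9.125 − 2×0.875)×0.5 = 3.6875 in² (U = 1.0, A_e = A_n). φR_n = 0.75 × 58 × 3.6875 = 160.4 kips.
Tension yield (gross): A_g = 9.125×0.5 = 4.5625 in². φR_n = 0.90 × 36 × 4.5625 = 147.8 kips.
Governing: min(450.6, 363.8, 160.4, 147.8) = 147.8 kips → gross-section yield.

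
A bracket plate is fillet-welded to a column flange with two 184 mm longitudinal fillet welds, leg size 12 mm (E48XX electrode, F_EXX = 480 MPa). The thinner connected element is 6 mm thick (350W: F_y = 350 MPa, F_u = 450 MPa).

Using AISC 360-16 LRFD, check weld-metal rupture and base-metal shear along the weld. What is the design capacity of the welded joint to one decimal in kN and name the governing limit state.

Weld metal: throat = 0.707×12 = 8.484 mm, L = 2×184 = 368 mm. φR_n = 0.75 × 0.6 × 480 × 8.484 × 368 = 674.4 kN.
Base metal shear (6 mm plate): yield φR_n = 1.0×0.6×350×6×368 = 463.7 kN; rupture φR_n = 0.75×0.6×450×6×368 = 447.1 kN; take 447.1 kN (rupture).
Governing: min(674.4, 447.1) = 447.1 kN → base-metal shear.

447.1 kN (base-metal shear governs)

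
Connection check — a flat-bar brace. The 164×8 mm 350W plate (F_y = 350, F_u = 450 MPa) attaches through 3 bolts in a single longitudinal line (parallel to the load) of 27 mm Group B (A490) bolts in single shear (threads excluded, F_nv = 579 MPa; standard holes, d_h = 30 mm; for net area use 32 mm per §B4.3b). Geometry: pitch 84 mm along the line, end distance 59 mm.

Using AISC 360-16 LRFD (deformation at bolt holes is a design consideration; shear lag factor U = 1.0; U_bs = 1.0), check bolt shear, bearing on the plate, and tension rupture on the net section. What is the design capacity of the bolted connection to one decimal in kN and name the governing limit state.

Bolt shear: A_b = π(27)²/4 = 572.56 mm². φR_n = 0.75 × 579 × 572.56 × 3 × 1 = 745.9 kN.
Bearing (8 mm plate, F_u = 450 MPa): end bolts L_c = 59 − 30/2 = 44, R_n = min(1.2×44×8×450, 2.4×27×8×450) = 190.08 kN/bolt; interior L_c = 84 − 30 = 54, R_n = 233.28 kN/bolt. φR_n = 0.75 × (1×190.08 + 2×233.28) = 492.5 kN.
Tension rupture (net): A_n = (164 − 1×32)×8 = 1056 mm² (U = 1.0, A_e = A_n). φR_n = 0.75 × 450 × 1056 = 356.4 kN.
Governing: min(745.9, 492.5, 356.4) = 356.4 kN → net-section rupture.

356.4 kN (net-section rupture governs)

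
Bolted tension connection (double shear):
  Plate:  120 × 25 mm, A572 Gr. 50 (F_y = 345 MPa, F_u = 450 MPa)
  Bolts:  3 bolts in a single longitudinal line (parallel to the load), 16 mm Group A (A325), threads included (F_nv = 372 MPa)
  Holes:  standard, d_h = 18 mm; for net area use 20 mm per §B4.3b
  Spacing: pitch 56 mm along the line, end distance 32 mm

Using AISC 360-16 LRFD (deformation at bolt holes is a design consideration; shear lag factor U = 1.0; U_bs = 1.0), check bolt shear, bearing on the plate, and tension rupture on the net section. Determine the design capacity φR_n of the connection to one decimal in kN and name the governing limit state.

Bolt shear: A_b = π(16)²/4 = 201.06 mm². φR_n = 0.75 × 372 × 201.06 × 3 × 2 = 336.6 kN.
Bearing (25 mm plate, F_u = 450 MPa): end bolts L_c = 32 − 18/2 = 23, R_n = min(1.2×23×25×450, 2.4×16×25×450) = 310.5 kN/bolt; interior L_c = 56 − 18 = 38, R_n = 432 kN/bolt. φR_n = 0.75 × (1×310.5 + 2×432) = 880.9 kN.
Tension rupture (net): A_n = (120 − 1×20)×25 = 2500 mm² (U = 1.0, A_e = A_n). φR_n = 0.75 × 450 × 2500 = 843.8 kN.
Governing: min(336.6, 880.9, 843.8) = 336.6 kN → bolt shear.

336.6 kN (bolt shear governs)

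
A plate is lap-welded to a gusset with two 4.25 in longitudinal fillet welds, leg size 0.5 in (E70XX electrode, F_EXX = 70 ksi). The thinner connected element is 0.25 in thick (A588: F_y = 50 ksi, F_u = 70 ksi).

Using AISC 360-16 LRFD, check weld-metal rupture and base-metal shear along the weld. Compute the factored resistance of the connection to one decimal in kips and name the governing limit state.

63.8 kips (base-metal shear governs)

Weld metal: throat = 0.707×0.5 = 0.3535 in, L = 2×4.25 = 8.5 in. φR_n = 0.75 × 0.6 × 70 × 0.3535 × 8.5 = 94.6 kips.
Base metal shear (0.25 in plate): yield φR_n = 1.0×0.6×50×0.25×8.5 = 63.8 kips; rupture φR_n = 0.75×0.6×70×0.25×8.5 = 66.9 kips; take 63.8 kips (yield).
Governing: min(94.6, 63.8) = 63.8 kips → base-metal shear.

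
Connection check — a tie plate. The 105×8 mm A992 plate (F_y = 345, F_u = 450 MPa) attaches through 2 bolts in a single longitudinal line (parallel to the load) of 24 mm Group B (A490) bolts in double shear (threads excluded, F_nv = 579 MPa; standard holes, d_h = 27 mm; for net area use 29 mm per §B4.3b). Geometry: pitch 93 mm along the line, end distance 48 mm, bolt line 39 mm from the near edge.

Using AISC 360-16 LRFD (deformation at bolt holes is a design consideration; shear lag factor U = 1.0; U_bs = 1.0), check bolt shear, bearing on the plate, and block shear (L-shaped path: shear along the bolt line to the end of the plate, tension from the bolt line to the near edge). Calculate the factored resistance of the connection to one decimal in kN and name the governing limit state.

Bolt shear: A_b = π(24)²/4 = 452.39 mm². φR_n = 0.75 × 579 × 452.39 × 2 × 2 = 785.8 kN.
Bearing (8 mm plate, F_u = 450 MPa): end bolts L_c = 48 − 27/2 = 34.5, R_n = min(1.2×34.5×8×450, 2.4×24×8×450) = 149.04 kN/bolt; interior L_c = 93 − 27 = 66, R_n = 207.36 kN/bolt. φR_n = 0.75 × (1×149.04 + 1×207.36) = 267.3 kN.
Block shear: shear path 1×[48+1×93] = 1×141 mm, A_gv = 1128, A_nv = 1×(141 − 1.5×29)×8 = 780 mm²; tension to near edge: (39 − 0.5×29)×8 = 196 mm². R_n = min(0.6×450×780, 0.6×345×1128) + 1.0×450×196 = min(210.6, 233.5) + 88.2 = 298.8 kN. φR_n = 0.75 × 298.8 = 224.1 kN.
Governing: min(785.8, 267.3, 224.1) = 224.1 kN → block shear.

224.1 kN (block shear governs)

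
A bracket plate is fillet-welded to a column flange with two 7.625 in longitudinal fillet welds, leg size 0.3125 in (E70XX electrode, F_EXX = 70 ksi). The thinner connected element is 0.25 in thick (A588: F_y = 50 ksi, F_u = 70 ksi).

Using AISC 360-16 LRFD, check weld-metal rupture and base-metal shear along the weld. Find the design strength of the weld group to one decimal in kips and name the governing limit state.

106.1 kips (weld metal governs)

Weld metal: throat = 0.707×0.3125 = 0.22094 in, L = 2×7.625 = 15.25 in. φR_n = 0.75 × 0.6 × 70 × 0.22094 × 15.25 = 106.1 kips.
Base metal shear (0.25 in plate): yield φR_n = 1.0×0.6×50×0.25×15.25 = 114.4 kips; rupture φR_n = 0.75×0.6×70×0.25×15.25 = 120.1 kips; take 114.4 kips (yield).
Governing: min(106.1, 114.4) = 106.1 kips → weld metal.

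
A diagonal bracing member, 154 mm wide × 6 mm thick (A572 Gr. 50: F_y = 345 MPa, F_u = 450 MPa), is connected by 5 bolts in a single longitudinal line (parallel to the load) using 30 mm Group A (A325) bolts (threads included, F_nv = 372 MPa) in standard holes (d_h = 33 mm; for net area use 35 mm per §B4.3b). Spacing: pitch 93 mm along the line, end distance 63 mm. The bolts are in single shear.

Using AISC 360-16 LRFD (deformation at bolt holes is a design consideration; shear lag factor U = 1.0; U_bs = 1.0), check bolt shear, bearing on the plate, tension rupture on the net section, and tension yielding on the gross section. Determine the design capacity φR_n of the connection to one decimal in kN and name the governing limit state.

241.0 kN (net-section rupture governs)

Bolt shear: A_b = π(30)²/4 = 706.86 mm². φR_n = 0.75 × 372 × 706.86 × 5 × 1 = 986.1 kN.
Bearing (6 mm plate, F_u = 450 MPa): end bolts L_c = 63 − 33/2 = 46.5, R_n = min(1.2×46.5×6×450, 2.4×30×6×450) = 150.66 kN/bolt; interior L_c = 93 − 33 = 60, R_n = 194.4 kN/bolt. φR_n = 0.75 × (1×150.66 + 4×194.4) = 696.2 kN.
Tension rupture (net): A_n = (154 − 1×35)×6 = 714 mm² (U = 1.0, A_e = A_n). φR_n = 0.75 × 450 × 714 = 241.0 kN.
Tension yield (gross): A_g = 154×6 = 924 mm². φR_n = 0.90 × 345 × 924 = 286.9 kN.
Governing: min(986.1, 696.2, 241.0, 286.9) = 241.0 kN → net-section rupture.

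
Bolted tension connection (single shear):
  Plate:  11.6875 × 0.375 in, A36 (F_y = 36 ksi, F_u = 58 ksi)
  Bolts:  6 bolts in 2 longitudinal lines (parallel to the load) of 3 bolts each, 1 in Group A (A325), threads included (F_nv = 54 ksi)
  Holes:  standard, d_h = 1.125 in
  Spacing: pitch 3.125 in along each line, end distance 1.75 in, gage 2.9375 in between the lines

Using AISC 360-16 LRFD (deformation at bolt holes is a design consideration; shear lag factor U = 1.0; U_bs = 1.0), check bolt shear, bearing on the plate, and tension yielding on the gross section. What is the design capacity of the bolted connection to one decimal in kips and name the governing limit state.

142.0 kips (gross-section yield governs)

Bolt shear: A_b = π(1)²/4 = 0.7854 in². φR_n = 0.75 × 54 × 0.7854 × 6 × 1 = 190.9 kips.
Bearing (0.375 in plate, F_u = 58 ksi): end bolts L_c = 1.75 − 1.125/2 = 1.1875, R_n = min(1.2×1.1875×0.375×58, 2.4×1×0.375×58) = 30.994 kips/bolt; interior L_c = 3.125 − 1.125 = 2, R_n = 52.2 kips/bolt. φR_n = 0.75 × (2×30.994 + 4×52.2) = 203.1 kips.
Tension yield (gross): A_g = 11.6875×0.375 = 4.3828 in². φR_n = 0.90 × 36 × 4.3828 = 142.0 kips.
Governing: min(190.9, 203.1, 142.0) = 142.0 kips → gross-section yield.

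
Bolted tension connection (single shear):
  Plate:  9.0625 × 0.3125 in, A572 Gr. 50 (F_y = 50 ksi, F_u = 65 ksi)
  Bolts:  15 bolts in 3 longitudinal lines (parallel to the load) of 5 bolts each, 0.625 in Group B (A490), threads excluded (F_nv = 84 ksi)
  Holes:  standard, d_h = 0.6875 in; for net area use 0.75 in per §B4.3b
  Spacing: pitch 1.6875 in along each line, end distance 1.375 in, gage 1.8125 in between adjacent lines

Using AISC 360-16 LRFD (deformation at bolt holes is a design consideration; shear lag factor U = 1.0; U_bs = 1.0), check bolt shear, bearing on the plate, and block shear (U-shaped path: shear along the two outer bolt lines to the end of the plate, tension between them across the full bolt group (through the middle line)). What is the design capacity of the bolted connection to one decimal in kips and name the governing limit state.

119.2 kips (block shear governs)

Bolt shear: A_b = π(0.625)²/4 = 0.3068 in². φR_n = 0.75 × 84 × 0.3068 × 15 × 1 = 289.9 kips.
Bearing (0.3125 in plate, F_u = 65 ksi): end bolts L_c = 1.375 − 0.6875/2 = 1.03125, R_n = min(1.2×1.03125×0.3125×65, 2.4×0.625×0.3125×65) = 25.137 kips/bolt; interior L_c = 1.6875 − 0.6875 = 1, R_n = 24.375 kips/bolt. φR_n = 0.75 × (3×25.137 + 12×24.375) = 275.9 kips.
Block shear: shear path 2×[1.375+4×1.6875] = 2×8.125 in, A_gv = 5.0781, A_nv = 2×(8.125 − 4.5×0.75)×0.3125 = 2.9688 in²; tension across gage: (3.625 − 2×0.75)×0.3125 = 0.66406 in². R_n = min(0.6×65×2.9688, 0.6×50×5.0781) + 1.0×65×0.66406 = min(115.78, 152.34) + 43.164 = 158.94 kips. φR_n = 0.75 × 158.94 = 119.2 kips.
Governing: min(289.9, 275.9, 119.2) = 119.2 kips → block shear.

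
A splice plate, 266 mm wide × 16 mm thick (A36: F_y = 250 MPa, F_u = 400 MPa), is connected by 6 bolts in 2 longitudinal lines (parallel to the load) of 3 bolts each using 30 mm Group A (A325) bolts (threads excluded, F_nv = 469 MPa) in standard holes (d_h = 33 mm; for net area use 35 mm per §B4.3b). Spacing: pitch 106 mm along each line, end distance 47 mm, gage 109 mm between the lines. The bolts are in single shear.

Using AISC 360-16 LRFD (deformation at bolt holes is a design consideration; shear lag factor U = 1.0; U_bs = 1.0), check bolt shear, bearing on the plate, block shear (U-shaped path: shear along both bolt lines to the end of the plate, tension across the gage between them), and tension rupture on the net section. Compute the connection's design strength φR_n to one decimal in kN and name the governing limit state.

940.8 kN (net-section rupture governs)

Bolt shear: A_b = π(30)²/4 = 706.86 mm². φR_n = 0.75 × 469 × 706.86 × 6 × 1 = 1491.8 kN.
Bearing (16 mm plate, F_u = 400 MPa): end bolts L_c = 47 − 33/2 = 30.5, R_n = min(1.2×30.5×16×400, 2.4×30×16×400) = 234.24 kN/bolt; interior L_c = 106 − 33 = 73, R_n = 460.8 kN/bolt. φR_n = 0.75 × (2×234.24 + 4×460.8) = 1733.8 kN.
Block shear: shear path 2×[47+2×106] = 2×259 mm, A_gv = 8288, A_nv = 2×(259 − 2.5×35)×16 = 5488 mm²; tension across gage: (109 − 1×35)×16 = 1184 mm². R_n = min(0.6×400×5488, 0.6×250×8288) + 1.0×400×1184 = min(1317.1, 1243.2) + 473.6 = 1716.8 kN. φR_n = 0.75 × 1716.8 = 1287.6 kN.
Tension rupture (net): A_n = (266 − 2×35)×16 = 3136 mm² (U = 1.0, A_e = A_n). φR_n = 0.75 × 400 × 3136 = 940.8 kN.
Governing: min(1491.8, 1733.8, 1287.6, 940.8) = 940.8 kN → net-section rupture.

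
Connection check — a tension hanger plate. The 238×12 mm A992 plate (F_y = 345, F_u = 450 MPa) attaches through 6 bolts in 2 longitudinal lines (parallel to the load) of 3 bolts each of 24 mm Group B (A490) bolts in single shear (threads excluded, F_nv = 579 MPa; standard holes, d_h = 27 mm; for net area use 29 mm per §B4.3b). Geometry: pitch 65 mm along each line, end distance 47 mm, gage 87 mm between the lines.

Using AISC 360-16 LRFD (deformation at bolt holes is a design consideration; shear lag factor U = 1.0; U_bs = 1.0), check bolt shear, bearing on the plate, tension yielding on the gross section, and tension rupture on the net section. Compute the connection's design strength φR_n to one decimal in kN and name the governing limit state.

Bolt shear: A_b = π(24)²/4 = 452.39 mm². φR_n = 0.75 × 579 × 452.39 × 6 × 1 = 1178.7 kN.
Bearing (12 mm plate, F_u = 450 MPa): end bolts L_c = 47 − 27/2 = 33.5, R_n = min(1.2×33.5×12×450, 2.4×24×12×450) = 217.08 kN/bolt; interior L_c = 65 − 27 = 38, R_n = 246.24 kN/bolt. φR_n = 0.75 × (2×217.08 + 4×246.24) = 1064.3 kN.
Tension yield (gross): A_g = 238×12 = 2856 mm². φR_n = 0.90 × 345 × 2856 = 886.8 kN.
Tension rupture (net): A_n = (238 − 2×29)×12 = 2160 mm² (U = 1.0, A_e = A_n). φR_n = 0.75 × 450 × 2160 = 729.0 kN.
Governing: min(1178.7, 1064.3, 886.8, 729.0) = 729.0 kN → net-section rupture.

729.0 kN (net-section rupture governs)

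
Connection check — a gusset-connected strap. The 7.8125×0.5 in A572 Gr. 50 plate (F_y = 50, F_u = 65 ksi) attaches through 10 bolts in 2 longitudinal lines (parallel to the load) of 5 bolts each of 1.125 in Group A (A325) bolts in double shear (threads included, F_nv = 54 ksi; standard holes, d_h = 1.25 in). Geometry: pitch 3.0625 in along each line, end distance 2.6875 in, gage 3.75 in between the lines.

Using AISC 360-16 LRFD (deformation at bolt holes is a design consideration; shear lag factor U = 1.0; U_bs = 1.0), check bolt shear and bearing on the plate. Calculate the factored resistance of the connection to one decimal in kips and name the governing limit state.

Bolt shear: A_b = π(1.125)²/4 = 0.99402 in². φR_n = 0.75 × 54 × 0.99402 × 10 × 2 = 805.2 kips.
Bearing (0.5 in plate, F_u = 65 ksi): end bolts L_c = 2.6875 − 1.25/2 = 2.0625, R_n = min(1.2×2.0625×0.5×65, 2.4×1.125×0.5×65) = 80.438 kips/bolt; interior L_c = 3.0625 − 1.25 = 1.8125, R_n = 70.688 kips/bolt. φR_n = 0.75 × (2×80.438 + 8×70.688) = 544.8 kips.
Governing: min(805.2, 544.8) = 544.8 kips → bearing.

544.8 kips (bearing governs)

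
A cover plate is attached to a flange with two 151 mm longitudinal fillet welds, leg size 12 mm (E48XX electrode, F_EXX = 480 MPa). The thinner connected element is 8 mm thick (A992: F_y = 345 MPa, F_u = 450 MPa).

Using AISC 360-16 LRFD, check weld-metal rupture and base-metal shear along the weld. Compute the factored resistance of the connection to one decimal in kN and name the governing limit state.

Weld metal: throat = 0.707×12 = 8.484 mm, L = 2×151 = 302 mm. φR_n = 0.75 × 0.6 × 480 × 8.484 × 302 = 553.4 kN.
Base metal shear (8 mm plate): yield φR_n = 1.0×0.6×345×8×302 = 500.1 kN; rupture φR_n = 0.75×0.6×450×8×302 = 489.2 kN; take 489.2 kN (rupture).
Governing: min(553.4, 489.2) = 489.2 kN → base-metal shear.

489.2 kN (base-metal shear governs)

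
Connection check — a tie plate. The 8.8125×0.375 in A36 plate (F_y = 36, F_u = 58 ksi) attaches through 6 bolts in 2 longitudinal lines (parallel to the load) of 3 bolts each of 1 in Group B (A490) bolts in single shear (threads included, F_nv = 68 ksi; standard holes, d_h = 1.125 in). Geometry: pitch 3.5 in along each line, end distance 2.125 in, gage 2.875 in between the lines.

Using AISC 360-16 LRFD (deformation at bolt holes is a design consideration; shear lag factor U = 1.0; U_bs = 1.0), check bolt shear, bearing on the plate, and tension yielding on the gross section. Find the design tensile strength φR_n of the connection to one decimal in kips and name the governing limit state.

Bolt shear: A_b = π(1)²/4 = 0.7854 in². φR_n = 0.75 × 68 × 0.7854 × 6 × 1 = 240.3 kips.
Bearing (0.375 in plate, F_u = 58 ksi): end bolts L_c = 2.125 − 1.125/2 = 1.5625, R_n = min(1.2×1.5625×0.375×58, 2.4×1×0.375×58) = 40.781 kips/bolt; interior L_c = 3.5 − 1.125 = 2.375, R_n = 52.2 kips/bolt. φR_n = 0.75 × (2×40.781 + 4×52.2) = 217.8 kips.
Tension yield (gross): A_g = 8.8125×0.375 = 3.3047 in². φR_n = 0.90 × 36 × 3.3047 = 107.1 kips.
Governing: min(240.3, 217.8, 107.1) = 107.1 kips → gross-section yield.

107.1 kips (gross-section yield governs)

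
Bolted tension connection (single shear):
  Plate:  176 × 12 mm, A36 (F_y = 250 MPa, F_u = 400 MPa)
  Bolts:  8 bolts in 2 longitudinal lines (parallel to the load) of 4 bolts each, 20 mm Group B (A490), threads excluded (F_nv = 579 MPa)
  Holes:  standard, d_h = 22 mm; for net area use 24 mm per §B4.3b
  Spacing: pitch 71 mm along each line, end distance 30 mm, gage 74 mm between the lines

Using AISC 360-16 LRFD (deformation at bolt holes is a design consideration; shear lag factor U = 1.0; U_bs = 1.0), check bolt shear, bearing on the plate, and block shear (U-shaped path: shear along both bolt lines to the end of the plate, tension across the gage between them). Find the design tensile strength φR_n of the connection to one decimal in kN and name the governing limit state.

836.1 kN (block shear governs)

Bolt shear: A_b = π(20)²/4 = 314.16 mm². φR_n = 0.75 × 579 × 314.16 × 8 × 1 = 1091.4 kN.
Bearing (12 mm plate, F_u = 400 MPa): end bolts L_c = 30 − 22/2 = 19, R_n = min(1.2×19×12×400, 2.4×20×12×400) = 109.44 kN/bolt; interior L_c = 71 − 22 = 49, R_n = 230.4 kN/bolt. φR_n = 0.75 × (2×109.44 + 6×230.4) = 1201.0 kN.
Block shear: shear path 2×[30+3×71] = 2×243 mm, A_gv = 5832, A_nv = 2×(243 − 3.5×24)×12 = 3816 mm²; tension across gage: (74 − 1×24)×12 = 600 mm². R_n = min(0.6×400×3816, 0.6×250×5832) + 1.0×400×600 = min(915.84, 874.8) + 240 = 1114.8 kN. φR_n = 0.75 × 1114.8 = 836.1 kN.
Governing: min(1091.4, 1201.0, 836.1) = 836.1 kN → block shear.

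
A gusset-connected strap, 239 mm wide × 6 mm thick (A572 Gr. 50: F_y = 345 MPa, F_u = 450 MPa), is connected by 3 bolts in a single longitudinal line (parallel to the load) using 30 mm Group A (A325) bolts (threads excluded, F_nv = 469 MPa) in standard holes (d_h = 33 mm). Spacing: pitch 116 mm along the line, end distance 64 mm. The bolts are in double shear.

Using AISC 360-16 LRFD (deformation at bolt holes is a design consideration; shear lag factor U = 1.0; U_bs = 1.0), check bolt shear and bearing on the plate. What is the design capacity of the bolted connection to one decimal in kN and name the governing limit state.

407.0 kN (bearing governs)

Bolt shear: A_b = π(30)²/4 = 706.86 mm². φR_n = 0.75 × 469 × 706.86 × 3 × 2 = 1491.8 kN.
Bearing (6 mm plate, F_u = 450 MPa): end bolts L_c = 64 − 33/2 = 47.5, R_n = min(1.2×47.5×6×450, 2.4×30×6×450) = 153.9 kN/bolt; interior L_c = 116 − 33 = 83, R_n = 194.4 kN/bolt. φR_n = 0.75 × (1×153.9 + 2×194.4) = 407.0 kN.
Governing: min(1491.8, 407.0) = 407.0 kN → bearing.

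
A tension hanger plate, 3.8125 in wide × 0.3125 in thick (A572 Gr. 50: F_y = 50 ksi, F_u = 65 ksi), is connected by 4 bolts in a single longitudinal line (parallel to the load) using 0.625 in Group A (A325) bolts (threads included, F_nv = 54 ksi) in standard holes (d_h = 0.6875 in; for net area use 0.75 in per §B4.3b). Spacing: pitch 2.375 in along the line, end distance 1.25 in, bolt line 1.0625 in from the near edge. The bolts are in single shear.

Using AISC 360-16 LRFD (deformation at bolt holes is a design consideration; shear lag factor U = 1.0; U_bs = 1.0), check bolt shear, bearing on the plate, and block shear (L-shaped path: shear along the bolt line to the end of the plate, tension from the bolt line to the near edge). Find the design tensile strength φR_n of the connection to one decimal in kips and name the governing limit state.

Bolt shear: A_b = π(0.625)²/4 = 0.3068 in². φR_n = 0.75 × 54 × 0.3068 × 4 × 1 = 49.7 kips.
Bearing (0.3125 in plate, F_u = 65 ksi): end bolts L_c = 1.25 − 0.6875/2 = 0.90625, R_n = min(1.2×0.90625×0.3125×65, 2.4×0.625×0.3125×65) = 22.09 kips/bolt; interior L_c = 2.375 − 0.6875 = 1.6875, R_n = 30.469 kips/bolt. φR_n = 0.75 × (1×22.09 + 3×30.469) = 85.1 kips.
Block shear: shear path 1×[1.25+3×2.375] = 1×8.375 in, A_gv = 2.6172, A_nv = 1×(8.375 − 3.5×0.75)×0.3125 = 1.7969 in²; tension to near edge: (1.0625 − 0.5×0.75)×0.3125 = 0.21484 in². R_n = min(0.6×65×1.7969, 0.6×50×2.6172) + 1.0×65×0.21484 = min(70.079, 78.516) + 13.965 = 84.044 kips. φR_n = 0.75 × 84.044 = 63.0 kips.
Governing: min(49.7, 85.1, 63.0) = 49.7 kips → bolt shear.

49.7 kips (bolt shear governs)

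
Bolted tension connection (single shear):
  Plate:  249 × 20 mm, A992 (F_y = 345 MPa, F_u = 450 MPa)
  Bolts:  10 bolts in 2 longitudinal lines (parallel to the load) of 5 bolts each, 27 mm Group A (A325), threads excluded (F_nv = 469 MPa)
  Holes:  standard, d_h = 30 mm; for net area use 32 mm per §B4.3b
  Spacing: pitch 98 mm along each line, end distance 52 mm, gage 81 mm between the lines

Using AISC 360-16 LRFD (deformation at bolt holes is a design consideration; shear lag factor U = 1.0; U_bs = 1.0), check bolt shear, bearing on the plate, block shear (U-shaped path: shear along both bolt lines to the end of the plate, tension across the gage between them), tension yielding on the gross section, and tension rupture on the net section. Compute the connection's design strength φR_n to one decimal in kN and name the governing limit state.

Bolt shear: A_b = π(27)²/4 = 572.56 mm². φR_n = 0.75 × 469 × 572.56 × 10 × 1 = 2014.0 kN.
Bearing (20 mm plate, F_u = 450 MPa): end bolts L_c = 52 − 30/2 = 37, R_n = min(1.2×37×20×450, 2.4×27×20×450) = 399.6 kN/bolt; interior L_c = 98 − 30 = 68, R_n = 583.2 kN/bolt. φR_n = 0.75 × (2×399.6 + 8×583.2) = 4098.6 kN.
Block shear: shear path 2×[52+4×98] = 2×444 mm, A_gv = 17760, A_nv = 2×(444 − 4.5×32)×20 = 12000 mm²; tension across gage: (81 − 1×32)×20 = 980 mm². R_n = min(0.6×450×12000, 0.6×345×17760) + 1.0×450×980 = min(3240, 3676.3) + 441 = 3681 kN. φR_n = 0.75 × 3681 = 2760.8 kN.
Tension yield (gross): A_g = 249×20 = 4980 mm². φR_n = 0.90 × 345 × 4980 = 1546.3 kN.
Tension rupture (net): A_n = (249 − 2×32)×20 = 3700 mm² (U = 1.0, A_e = A_n). φR_n = 0.75 × 450 × 3700 = 1248.8 kN.
Governing: min(2014.0, 4098.6, 2760.8, 1546.3, 1248.8) = 1248.8 kN → net-section rupture.

1248.8 kN (net-section rupture governs)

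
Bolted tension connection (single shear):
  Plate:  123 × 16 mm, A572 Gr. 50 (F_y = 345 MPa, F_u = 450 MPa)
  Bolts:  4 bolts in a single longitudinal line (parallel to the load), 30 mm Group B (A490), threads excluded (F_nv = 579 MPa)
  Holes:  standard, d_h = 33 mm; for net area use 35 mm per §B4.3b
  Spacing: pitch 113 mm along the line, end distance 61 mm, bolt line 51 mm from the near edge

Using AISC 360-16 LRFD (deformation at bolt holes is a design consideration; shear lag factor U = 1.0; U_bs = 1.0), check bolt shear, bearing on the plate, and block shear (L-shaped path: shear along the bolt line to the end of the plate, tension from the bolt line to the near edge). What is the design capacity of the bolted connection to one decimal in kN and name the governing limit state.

Bolt shear: A_b = π(30)²/4 = 706.86 mm². φR_n = 0.75 × 579 × 706.86 × 4 × 1 = 1227.8 kN.
Bearing (16 mm plate, F_u = 450 MPa): end bolts L_c = 61 − 33/2 = 44.5, R_n = min(1.2×44.5×16×450, 2.4×30×16×450) = 384.48 kN/bolt; interior L_c = 113 − 33 = 80, R_n = 518.4 kN/bolt. φR_n = 0.75 × (1×384.48 + 3×518.4) = 1454.8 kN.
Block shear: shear path 1×[61+3×113] = 1×400 mm, A_gv = 6400, A_nv = 1×(400 − 3.5×35)×16 = 4440 mm²; tension to near edge: (51 − 0.5×35)×16 = 536 mm². R_n = min(0.6×450×4440, 0.6×345×6400) + 1.0×450×536 = min(1198.8, 1324.8) + 241.2 = 1440 kN. φR_n = 0.75 × 1440 = 1080.0 kN.
Governing: min(1227.8, 1454.8, 1080.0) = 1080.0 kN → block shear.

1080.0 kN (block shear governs)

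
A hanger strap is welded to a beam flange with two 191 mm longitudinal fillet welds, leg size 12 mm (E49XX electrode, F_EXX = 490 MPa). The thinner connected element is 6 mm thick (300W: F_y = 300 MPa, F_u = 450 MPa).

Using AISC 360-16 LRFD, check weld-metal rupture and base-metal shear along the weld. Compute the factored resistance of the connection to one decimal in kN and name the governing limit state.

Weld metal: throat = 0.707×12 = 8.484 mm, L = 2×191 = 382 mm. φR_n = 0.75 × 0.6 × 490 × 8.484 × 382 = 714.6 kN.
Base metal shear (6 mm plate): yield φR_n = 1.0×0.6×300×6×382 = 412.6 kN; rupture φR_n = 0.75×0.6×450×6×382 = 464.1 kN; take 412.6 kN (yield).
Governing: min(714.6, 412.6) = 412.6 kN → base-metal shear.

412.6 kN (base-metal shear governs)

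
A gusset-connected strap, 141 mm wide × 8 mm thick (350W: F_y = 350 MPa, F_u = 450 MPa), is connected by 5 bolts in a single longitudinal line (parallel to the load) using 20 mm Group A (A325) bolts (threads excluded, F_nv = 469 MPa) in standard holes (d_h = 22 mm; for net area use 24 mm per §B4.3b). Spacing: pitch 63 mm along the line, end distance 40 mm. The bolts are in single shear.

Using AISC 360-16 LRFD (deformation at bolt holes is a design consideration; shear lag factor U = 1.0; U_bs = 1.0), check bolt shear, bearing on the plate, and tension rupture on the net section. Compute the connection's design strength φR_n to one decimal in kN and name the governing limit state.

315.9 kN (net-section rupture governs)

Bolt shear: A_b = π(20)²/4 = 314.16 mm². φR_n = 0.75 × 469 × 314.16 × 5 × 1 = 552.5 kN.
Bearing (8 mm plate, F_u = 450 MPa): end bolts L_c = 40 − 22/2 = 29, R_n = min(1.2×29×8×450, 2.4×20×8×450) = 125.28 kN/bolt; interior L_c = 63 − 22 = 41, R_n = 172.8 kN/bolt. φR_n = 0.75 × (1×125.28 + 4×172.8) = 612.4 kN.
Tension rupture (net): A_n = (141 − 1×24)×8 = 936 mm² (U = 1.0, A_e = A_n). φR_n = 0.75 × 450 × 936 = 315.9 kN.
Governing: min(552.5, 612.4, 315.9) = 315.9 kN → net-section rupture.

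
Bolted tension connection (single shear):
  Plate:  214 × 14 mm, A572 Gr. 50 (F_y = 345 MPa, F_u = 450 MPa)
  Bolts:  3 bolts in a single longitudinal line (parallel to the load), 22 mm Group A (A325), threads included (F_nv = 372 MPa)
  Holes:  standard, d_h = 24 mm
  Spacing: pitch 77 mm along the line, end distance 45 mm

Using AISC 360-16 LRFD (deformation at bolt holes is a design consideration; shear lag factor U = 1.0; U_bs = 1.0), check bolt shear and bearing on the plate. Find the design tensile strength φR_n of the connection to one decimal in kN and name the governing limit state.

Bolt shear: A_b = π(22)²/4 = 380.13 mm². φR_n = 0.75 × 372 × 380.13 × 3 × 1 = 318.2 kN.
Bearing (14 mm plate, F_u = 450 MPa): end bolts L_c = 45 − 24/2 = 33, R_n = min(1.2×33×14×450, 2.4×22×14×450) = 249.48 kN/bolt; interior L_c = 77 − 24 = 53, R_n = 332.64 kN/bolt. φR_n = 0.75 × (1×249.48 + 2×332.64) = 686.1 kN.
Governing: min(318.2, 686.1) = 318.2 kN → bolt shear.

318.2 kN (bolt shear governs)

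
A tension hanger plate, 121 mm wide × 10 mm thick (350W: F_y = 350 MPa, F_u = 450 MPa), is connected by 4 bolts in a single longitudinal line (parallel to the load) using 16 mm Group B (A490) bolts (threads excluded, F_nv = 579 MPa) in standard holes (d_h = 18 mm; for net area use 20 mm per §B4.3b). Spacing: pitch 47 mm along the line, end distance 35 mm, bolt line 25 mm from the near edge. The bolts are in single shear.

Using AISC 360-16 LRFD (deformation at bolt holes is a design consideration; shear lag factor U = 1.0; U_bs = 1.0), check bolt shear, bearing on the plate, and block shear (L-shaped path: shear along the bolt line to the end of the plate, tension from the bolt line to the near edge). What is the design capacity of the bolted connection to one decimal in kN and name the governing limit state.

Bolt shear: A_b = π(16)²/4 = 201.06 mm². φR_n = 0.75 × 579 × 201.06 × 4 × 1 = 349.2 kN.
Bearing (10 mm plate, F_u = 450 MPa): end bolts L_c = 35 − 18/2 = 26, R_n = min(1.2×26×10×450, 2.4×16×10×450) = 140.4 kN/bolt; interior L_c = 47 − 18 = 29, R_n = 156.6 kN/bolt. φR_n = 0.75 × (1×140.4 + 3×156.6) = 457.7 kN.
Block shear: shear path 1×[35+3×47] = 1×176 mm, A_gv = 1760, A_nv = 1×(176 − 3.5×20)×10 = 1060 mm²; tension to near edge: (25 − 0.5×20)×10 = 150 mm². R_n = min(0.6×450×1060, 0.6×350×1760) + 1.0×450×150 = min(286.2, 369.6) + 67.5 = 353.7 kN. φR_n = 0.75 × 353.7 = 265.3 kN.
Governing: min(349.2, 457.7, 265.3) = 265.3 kN → block shear.

265.3 kN (block shear governs)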